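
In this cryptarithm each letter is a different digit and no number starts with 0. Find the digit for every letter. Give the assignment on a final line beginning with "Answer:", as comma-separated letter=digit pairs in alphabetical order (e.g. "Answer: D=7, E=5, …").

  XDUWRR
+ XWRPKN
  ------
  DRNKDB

Step 1. [col 1: R + N ≡ B (mod 10)] column 1 (R + N ≡ B (mod 10), carry-in 0) doesn't pin B yet; pick B=0 and continue ⇒ B=0.
Step 2. [col 1: R + N ≡ B (mod 10)] column 1 (R + N ≡ B (mod 10), carry-in 0) doesn't pin N yet; pick N=2 and continue ⇒ N=2.
Step 3. [col 1: R + N ≡ B (mod 10)] column 1: given N=2, B=0, carry-in 0, and digits 0,2 already taken and all letters distinct, R+N≡B (mod 10) forces R=8. So R=8.
Step 4. [col 2: R + K ≡ D (mod 10)] column 2 (R + K ≡ D (mod 10), carry-in 1) doesn't pin D yet; pick D=6 and continue ⇒ D=6.
Step 5. [col 2: R + K ≡ D (mod 10)] from column 2 (R=8, D=6, carry-in 1, digits 0,2,6,8 already taken and all letters distinct): K must equal 7. So K=7.
Step 6. [col 3: W + P ≡ K (mod 10)] no forcing yet in column 3 (carry-in 1); P=5 is free and consistent — try it, so P=5.
Step 7. [col 3: W + P ≡ K (mod 10)] column 3 reads W+P+carry(1)=K with P=5, K=7; with digits 0,2,5,6,7,8 already taken and all letters distinct, the only value for W is 1. So W=1.
Step 8. [col 4: U + R ≡ N (mod 10)] column 4 reads U+R+carry(0)=N with R=8, N=2; with digits 0,1,2,5,6,7,8 already taken and all letters distinct, the only value for U is 4, so U=4.
Step 9. [col 6: X + X ≡ D (mod 10)] from column 6 (D=6, carry-in 0, digits 0,1,2,4,5,6,7,8 already taken and all letters distinct): X must equal 3. So X=3.

Answer: B=0, D=6, K=7, N=2, P=5, R=8, U=4, W=1, X=3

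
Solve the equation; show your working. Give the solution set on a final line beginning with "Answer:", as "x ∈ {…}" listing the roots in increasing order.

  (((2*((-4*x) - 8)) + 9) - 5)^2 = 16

Step 1. [(((2*((-4*x) - 8)) + 9) - 5)^2 = 16] 16 ≥ 0, LHS is (·)² — take ±√, so sqrt: ((2*((-4*x) - 8)) + 9) - 5 = 4 or -4.
Step 2. [((2*((-4*x) - 8)) + 9) - 5 = 4 or -4] peel the -5: add 5 from each side, so sub: (2*((-4*x) - 8)) + 9 = 9 or 1.
Step 3. [(2*((-4*x) - 8)) + 9 = 9 or 1] +9 is outermost — subtract 9 both sides ⇒ sub: 2*((-4*x) - 8) = 0 or -8.
Step 4. [2*((-4*x) - 8) = 0 or -8] leading coefficient 2: divide by 2. So div: (-4*x) - 8 = 0 or -4.
Step 5. [(-4*x) - 8 = 0 or -4] the outer -8 inverts by adding 8. So sub: -4*x = 8 or 4.
Step 6. [-4*x = 8 or 4] leading coefficient -4: divide by -4, so div: x = -2 or -1.

Answer: x ∈ {-2, -1}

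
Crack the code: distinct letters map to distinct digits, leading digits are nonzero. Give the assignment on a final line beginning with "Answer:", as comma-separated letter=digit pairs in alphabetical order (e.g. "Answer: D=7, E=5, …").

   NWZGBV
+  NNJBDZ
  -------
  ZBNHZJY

Step 1. [col 1: V + Z ≡ Y (mod 10)] V=2 is one option consistent with column 1 (V + Z ≡ Y (mod 10), carry-in 0) — take it, so V=2.
Step 2. [col 1: V + Z ≡ Y (mod 10)] no forcing yet in column 1 (carry-in 0); Z=1 is free and consistent — try it, so Z=1.
Step 3. [col 1: V + Z ≡ Y (mod 10)] from column 1 (V=2, Z=1, carry-in 0, digits 1,2 already taken and all letters distinct): Y must equal 3 ⇒ Y=3.
Step 4. [col 2: B + D ≡ J (mod 10)] D=9 is one option consistent with column 2 (B + D ≡ J (mod 10), carry-in 0) — take it. So D=9.
Step 5. [col 2: B + D ≡ J (mod 10)] several values work for B in column 2 (B + D ≡ J (mod 10), carry-in 0); try B=6 ⇒ B=6.
Step 6. [col 2: B + D ≡ J (mod 10)] column 2 reads B+D+carry(0)=J with B=6, D=9; with digits 1,2,3,6,9 already taken and all letters distinct, the only value for J is 5. So J=5.
Step 7. [col 3: G + B ≡ Z (mod 10)] in column 3 we have G+B≡Z with carry-in 1; given B=6, Z=1 and digits 1,2,3,5,6,9 already taken and all letters distinct, that pins G to 4 ⇒ G=4.
Step 8. [col 4: Z + J ≡ H (mod 10)] in column 4 we have Z+J≡H with carry-in 1; given Z=1, J=5 and digits 1,2,3,4,5,6,9 already taken and all letters distinct, that pins H to 7 ⇒ H=7.
Step 9. [col 5: W + N ≡ N (mod 10)] from column 5 (nothing yet, carry-in 0, digits 1,2,3,4,5,6,7,9 already taken and all letters distinct): W must equal 0 ⇒ W=0.
Step 10. [col 5: W + N ≡ N (mod 10)] in column 5 we have W+N≡N with carry-in 0; given W=0 and digits 0,1,2,3,4,5,6,7,9 already taken and all letters distinct, that pins N to 8. So N=8.

Answer: B=6, D=9, G=4, H=7, J=5, N=8, V=2, W=0, Y=3, Z=1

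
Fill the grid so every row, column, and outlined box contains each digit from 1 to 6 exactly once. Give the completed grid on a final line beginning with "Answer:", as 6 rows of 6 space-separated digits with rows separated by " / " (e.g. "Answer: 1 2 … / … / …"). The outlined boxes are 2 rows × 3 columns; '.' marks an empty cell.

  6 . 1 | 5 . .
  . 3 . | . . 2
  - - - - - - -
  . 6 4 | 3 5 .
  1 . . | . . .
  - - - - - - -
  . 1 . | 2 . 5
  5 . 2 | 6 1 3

Step 1. [r1c6∈{4}] r1c6's peers cover all but 4, so r1c6=4.
Step 2. [r4c5∈{2,4,6}] r4c5 is the only open cell in col 5 admitting 2 ⇒ r4c5=2.
Step 3. [r4c3∈{3,5}] row 4 places 3 nowhere but r4c3, so r4c3=3.
Step 4. [r2c1∈{4}] only 4 remains possible at r2c1 ⇒ r2c1=4.
Step 5. [r3c1∈{2}] r3c1 is down to just 2, so r3c1=2.
Step 6. [r5c3∈{6}] nothing but 6 survives at r5c3 ⇒ r5c3=6.
Step 7. [r3c6∈{1}] only 1 remains possible at r3c6. So r3c6=1.
Step 8. [r4c4∈{4}] r4c4 has the single candidate 4, so r4c4=4.
Step 9. [r4c2∈{5}] nothing but 5 survives at r4c2. So r4c2=5.
Step 10. [r4c6∈{6}] nothing but 6 survives at r4c6, so r4c6=6.
Step 11. [r2c3∈{5}] nothing but 5 survives at r2c3 ⇒ r2c3=5.
Step 12. [r1c5∈{3}] only 3 remains possible at r1c5. So r1c5=3.
Step 13. [r6c2∈{4}] r6c2 has the single candidate 4. So r6c2=4.
Step 14. [r2c5∈{6}] nothing but 6 survives at r2c5. So r2c5=6.
Step 15. [r1c2∈{2}] r1c2's peers cover all but 2. So r1c2=2.
Step 16. [r5c5∈{4}] nothing but 4 survives at r5c5, so r5c5=4.
Step 17. [r5c1∈{3}] only 3 remains possible at r5c1 ⇒ r5c1=3.
Step 18. [r2c4∈{1}] r2c4 is down to just 1. So r2c4=1.

Answer: 6 2 1 5 3 4 / 4 3 5 1 6 2 / 2 6 4 3 5 1 / 1 5 3 4 2 6 / 3 1 6 2 4 5 / 5 4 2 6 1 3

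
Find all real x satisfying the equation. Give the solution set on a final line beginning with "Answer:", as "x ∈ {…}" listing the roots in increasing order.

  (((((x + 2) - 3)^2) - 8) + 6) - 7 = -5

Step 1. [(((((x + 2) - 3)^2) - 8) + 6) - 7 = -5] -7 is outermost — add 7 both sides. So sub: ((((x + 2) - 3)^2) - 8) + 6 = 2.
Step 2. [((((x + 2) - 3)^2) - 8) + 6 = 2] peel the +6: subtract 6 from each side. So sub: (((x + 2) - 3)^2) - 8 = -4.
Step 3. [(((x + 2) - 3)^2) - 8 = -4] the outer -8 inverts by adding 8, so sub: ((x + 2) - 3)^2 = 4.
Step 4. [((x + 2) - 3)^2 = 4] √ both sides: 4 ≥ 0 gives two branches, so sqrt: (x + 2) - 3 = 2 or -2.
Step 5. [(x + 2) - 3 = 2 or -2] peel the -3: add 3 from each side, so sub: x + 2 = 5 or 1.
Step 6. [x + 2 = 5 or 1] 2 comes off first (subtract 2) ⇒ sub: x = 3 or -1.

Answer: x ∈ {-1, 3}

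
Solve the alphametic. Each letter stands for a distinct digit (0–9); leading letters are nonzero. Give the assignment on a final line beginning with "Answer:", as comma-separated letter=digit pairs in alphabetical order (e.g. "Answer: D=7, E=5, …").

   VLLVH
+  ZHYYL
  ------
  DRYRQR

Step 1. [col 1: H + L ≡ R (mod 10)] no forcing yet in column 1 (carry-in 0); L=8 is free and consistent — try it, so L=8.
Step 2. [col 1: H + L ≡ R (mod 10)] no forcing yet in column 1 (carry-in 0); H=4 is free and consistent — try it. So H=4.
Step 3. [col 1: H + L ≡ R (mod 10)] in column 1 we have H+L≡R with carry-in 0; given H=4, L=8 and digits 4,8 already taken and all letters distinct, that pins R to 2 ⇒ R=2.
Step 4. [col 2: V + Y ≡ Q (mod 10)] column 2 (V + Y ≡ Q (mod 10), carry-in 1) doesn't pin V yet; pick V=6 and continue, so V=6.
Step 5. [D] the sum has 6 digits but both addends have 5; that extra leading digit D is the final carry, namely 1 ⇒ D=1.
Step 6. [col 2: V + Y ≡ Q (mod 10)] Q=0 is one option consistent with column 2 (V + Y ≡ Q (mod 10), carry-in 1) — take it ⇒ Q=0.
Step 7. [col 2: V + Y ≡ Q (mod 10)] column 2: given V=6, Q=0, carry-in 1, and digits 0,1,2,4,6,8 already taken and all letters distinct, V+Y≡Q (mod 10) forces Y=3 ⇒ Y=3.
Step 8. [col 5: V + Z ≡ R (mod 10)] column 5 reads V+Z+carry(1)=R with V=6, R=2; with digits 0,1,2,3,4,6,8 already taken and all letters distinct, the only value for Z is 5 ⇒ Z=5.

Answer: D=1, H=4, L=8, Q=0, R=2, V=6, Y=3, Z=5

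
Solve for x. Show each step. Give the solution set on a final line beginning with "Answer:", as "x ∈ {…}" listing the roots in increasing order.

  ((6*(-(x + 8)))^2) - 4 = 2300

Step 1. [((6*(-(x + 8)))^2) - 4 = 2300] peel the -4: add 4 from each side, so sub: (6*(-(x + 8)))^2 = 2304.
Step 2. [(6*(-(x + 8)))^2 = 2304] √ both sides: 2304 ≥ 0 gives two branches ⇒ sqrt: 6*(-(x + 8)) = 48 or -48.
Step 3. [6*(-(x + 8)) = 48 or -48] LHS = 6·(…); ÷6 both sides. So div: -(x + 8) = 8 or -8.
Step 4. [-(x + 8) = 8 or -8] LHS negated; negate both sides ⇒ neg: x + 8 = -8 or 8.
Step 5. [x + 8 = -8 or 8] peel the +8: subtract 8 from each side ⇒ sub: x = -16 or 0.

Answer: x ∈ {-16, 0}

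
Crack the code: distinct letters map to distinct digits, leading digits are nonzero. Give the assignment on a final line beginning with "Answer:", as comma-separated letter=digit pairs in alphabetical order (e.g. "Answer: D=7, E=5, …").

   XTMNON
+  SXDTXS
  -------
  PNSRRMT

Step 1. [P] the sum has 7 digits but both addends have 6; that extra leading digit P is the final carry, namely 1. So P=1.
Step 2. [col 1: N + S ≡ T (mod 10)] several values work for S in column 1 (N + S ≡ T (mod 10), carry-in 0); try S=7 ⇒ S=7.
Step 3. [col 1: N + S ≡ T (mod 10)] no forcing yet in column 1 (carry-in 0); T=0 is free and consistent — try it, so T=0.
Step 4. [col 1: N + S ≡ T (mod 10)] from column 1 (S=7, T=0, carry-in 0, digits 0,1,7 already taken and all letters distinct): N must equal 3. So N=3.
Step 5. [col 2: O + X ≡ M (mod 10)] column 2 (O + X ≡ M (mod 10), carry-in 1) doesn't pin X yet; pick X=6 and continue. So X=6.
Step 6. [col 2: O + X ≡ M (mod 10)] column 2 (O + X ≡ M (mod 10), carry-in 1) doesn't pin O yet; pick O=8 and continue ⇒ O=8.
Step 7. [col 2: O + X ≡ M (mod 10)] from column 2 (O=8, X=6, carry-in 1, digits 0,1,3,6,7,8 already taken and all letters distinct): M must equal 5, so M=5.
Step 8. [col 3: N + T ≡ R (mod 10)] column 3: given N=3, T=0, carry-in 1, and digits 0,1,3,5,6,7,8 already taken and all letters distinct, N+T≡R (mod 10) forces R=4 ⇒ R=4.
Step 9. [col 4: M + D ≡ R (mod 10)] in column 4 we have M+D≡R with carry-in 0; given M=5, R=4 and digits 0,1,3,4,5,6,7,8 already taken and all letters distinct, that pins D to 9. So D=9.

Answer: D=9, M=5, N=3, O=8, P=1, R=4, S=7, T=0, X=6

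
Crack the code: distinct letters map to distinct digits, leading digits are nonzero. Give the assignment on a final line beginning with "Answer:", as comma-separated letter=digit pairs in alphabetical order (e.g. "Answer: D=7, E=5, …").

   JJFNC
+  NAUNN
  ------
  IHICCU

Step 1. [col 1: C + N ≡ U (mod 10)] several values work for U in column 1 (C + N ≡ U (mod 10), carry-in 0); try U=6 ⇒ U=6.
Step 2. [col 1: C + N ≡ U (mod 10)] no forcing yet in column 1 (carry-in 0); C=4 is free and consistent — try it ⇒ C=4.
Step 3. [I] I is the leading digit of a 6-digit sum of two 5-digit numbers; the final carry is exactly 1, so I=1.
Step 4. [col 1: C + N ≡ U (mod 10)] in column 1 we have C+N≡U with carry-in 0; given C=4, U=6 and digits 1,4,6 already taken and all letters distinct, that pins N to 2, so N=2.
Step 5. [col 3: F + U ≡ C (mod 10)] from column 3 (U=6, C=4, carry-in 0, digits 1,2,4,6 already taken and all letters distinct): F must equal 8. So F=8.
Step 6. [col 4: J + A ≡ I (mod 10)] several values work for A in column 4 (J + A ≡ I (mod 10), carry-in 1); try A=3. So A=3.
Step 7. [col 4: J + A ≡ I (mod 10)] in column 4 we have J+A≡I with carry-in 1; given A=3, I=1 and digits 1,2,3,4,6,8 already taken and all letters distinct, that pins J to 7, so J=7.
Step 8. [col 5: J + N ≡ H (mod 10)] in column 5 we have J+N≡H with carry-in 1; given J=7, N=2 and digits 1,2,3,4,6,7,8 already taken and all letters distinct, that pins H to 0. So H=0.

Answer: A=3, C=4, F=8, H=0, I=1, J=7, N=2, U=6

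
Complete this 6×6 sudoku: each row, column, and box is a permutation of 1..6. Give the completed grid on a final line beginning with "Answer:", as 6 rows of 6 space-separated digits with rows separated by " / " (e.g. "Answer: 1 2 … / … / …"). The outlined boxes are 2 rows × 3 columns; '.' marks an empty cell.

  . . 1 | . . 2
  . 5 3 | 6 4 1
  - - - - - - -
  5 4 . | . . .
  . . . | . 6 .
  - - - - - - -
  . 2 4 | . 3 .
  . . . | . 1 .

Step 1. [r5c4∈{5}] r5c4's peers cover all but 5, so r5c4=5.
Step 2. [r4c2∈{1,3}] across col 2, 1 lands solely at r4c2, so r4c2=1.
Step 3. [r4c1∈{2,3}] r4c1 is the only open cell in box 3 admitting 3 ⇒ r4c1=3.
Step 4. [r6c1∈{6}] nothing but 6 survives at r6c1. So r6c1=6.
Step 5. [r3c5∈{2}] r3c5 has the single candidate 2. So r3c5=2.
Step 6. [r4c4∈{4}] r4c4 has the single candidate 4, so r4c4=4.
Step 7. [r1c4∈{3}] r1c4 is down to just 3, so r1c4=3.
Step 8. [r4c6∈{5}] only 5 remains possible at r4c6, so r4c6=5.
Step 9. [r3c6∈{3}] r3c6 is down to just 3 ⇒ r3c6=3.
Step 10. [r6c2∈{3}] nothing but 3 survives at r6c2, so r6c2=3.
Step 11. [r3c3∈{6}] r3c3's peers cover all but 6, so r3c3=6.
Step 12. [r3c4∈{1}] nothing but 1 survives at r3c4 ⇒ r3c4=1.
Step 13. [r4c3∈{2}] r4c3 is down to just 2, so r4c3=2.
Step 14. [r6c6∈{4}] r6c6 has the single candidate 4. So r6c6=4.
Step 15. [r1c2∈{6}] only 6 remains possible at r1c2 ⇒ r1c2=6.
Step 16. [r6c4∈{2}] only 2 remains possible at r6c4 ⇒ r6c4=2.
Step 17. [r1c1∈{4}] nothing but 4 survives at r1c1 ⇒ r1c1=4.
Step 18. [r2c1∈{2}] r2c1 has the single candidate 2. So r2c1=2.
Step 19. [r5c1∈{1}] r5c1's peers cover all but 1. So r5c1=1.
Step 20. [r5c6∈{6}] r5c6 has the single candidate 6 ⇒ r5c6=6.
Step 21. [r6c3∈{5}] nothing but 5 survives at r6c3, so r6c3=5.
Step 22. [r1c5∈{5}] nothing but 5 survives at r1c5, so r1c5=5.

Answer: 4 6 1 3 5 2 / 2 5 3 6 4 1 / 5 4 6 1 2 3 / 3 1 2 4 6 5 / 1 2 4 5 3 6 / 6 3 5 2 1 4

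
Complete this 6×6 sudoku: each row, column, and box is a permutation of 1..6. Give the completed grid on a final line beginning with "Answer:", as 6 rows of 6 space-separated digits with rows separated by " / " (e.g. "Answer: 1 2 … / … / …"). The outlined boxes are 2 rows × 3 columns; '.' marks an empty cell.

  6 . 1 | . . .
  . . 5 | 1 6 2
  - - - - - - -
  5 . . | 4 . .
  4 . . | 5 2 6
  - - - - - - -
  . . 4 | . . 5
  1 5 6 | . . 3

Step 1. [r3c5∈{1,3}] 3 has one home in box 4: r3c5. So r3c5=3.
Step 2. [r1c2∈{2,3,4}] row 1 places 2 nowhere but r1c2. So r1c2=2.
Step 3. [r5c2∈{3}] r5c2's peers cover all but 3 ⇒ r5c2=3.
Step 4. [r3c2∈{1,6}] r3c2 is the only open cell in row 3 admitting 6 ⇒ r3c2=6.
Step 5. [r6c5∈{4}] r6c5 has the single candidate 4, so r6c5=4.
Step 6. [r6c4∈{2}] r6c4 is down to just 2, so r6c4=2.
Step 7. [r5c5∈{1}] r5c5 is down to just 1. So r5c5=1.
Step 8. [r3c6∈{1}] r3c6 has the single candidate 1 ⇒ r3c6=1.
Step 9. [r4c3∈{3}] r4c3 has the single candidate 3, so r4c3=3.
Step 10. [r2c1∈{3}] only 3 remains possible at r2c1. So r2c1=3.
Step 11. [r5c1∈{2}] r5c1 is down to just 2, so r5c1=2.
Step 12. [r1c6∈{4}] r1c6 is down to just 4, so r1c6=4.
Step 13. [r2c2∈{4}] nothing but 4 survives at r2c2 ⇒ r2c2=4.
Step 14. [r4c2∈{1}] r4c2 is down to just 1, so r4c2=1.
Step 15. [r1c4∈{3}] r1c4 is down to just 3 ⇒ r1c4=3.
Step 16. [r1c5∈{5}] r1c5 has the single candidate 5. So r1c5=5.
Step 17. [r3c3∈{2}] r3c3 has the single candidate 2, so r3c3=2.
Step 18. [r5c4∈{6}] r5c4 has the single candidate 6 ⇒ r5c4=6.

Answer: 6 2 1 3 5 4 / 3 4 5 1 6 2 / 5 6 2 4 3 1 / 4 1 3 5 2 6 / 2 3 4 6 1 5 / 1 5 6 2 4 3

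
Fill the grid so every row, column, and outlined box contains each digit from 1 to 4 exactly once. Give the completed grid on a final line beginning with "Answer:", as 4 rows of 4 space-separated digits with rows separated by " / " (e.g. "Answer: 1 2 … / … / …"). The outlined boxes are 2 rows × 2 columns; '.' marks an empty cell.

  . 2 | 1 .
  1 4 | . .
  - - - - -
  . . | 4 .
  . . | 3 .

Step 1. [r4c2∈{1}] r4c2 is down to just 1, so r4c2=1.
Step 2. [r4c4∈{2}] only 2 remains possible at r4c4, so r4c4=2.
Step 3. [r1c1∈{3}] r1c1 has the single candidate 3. So r1c1=3.
Step 4. [r1c4∈{4}] r1c4's peers cover all but 4, so r1c4=4.
Step 5. [r4c1∈{4}] only 4 remains possible at r4c1 ⇒ r4c1=4.
Step 6. [r3c1∈{2}] nothing but 2 survives at r3c1. So r3c1=2.
Step 7. [r3c2∈{3}] r3c2 is down to just 3, so r3c2=3.
Step 8. [r3c4∈{1}] nothing but 1 survives at r3c4 ⇒ r3c4=1.
Step 9. [r2c4∈{3}] r2c4 has the single candidate 3 ⇒ r2c4=3.
Step 10. [r2c3∈{2}] nothing but 2 survives at r2c3, so r2c3=2.

Answer: 3 2 1 4 / 1 4 2 3 / 2 3 4 1 / 4 1 3 2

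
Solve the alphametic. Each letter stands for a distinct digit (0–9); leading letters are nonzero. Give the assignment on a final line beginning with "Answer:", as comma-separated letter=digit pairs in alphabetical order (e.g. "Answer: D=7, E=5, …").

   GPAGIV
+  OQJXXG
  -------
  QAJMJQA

Step 1. [col 1: V + G ≡ A (mod 10)] column 1 (V + G ≡ A (mod 10), carry-in 0) doesn't pin A yet; pick A=3 and continue. So A=3.
Step 2. [col 1: V + G ≡ A (mod 10)] no forcing yet in column 1 (carry-in 0); V=6 is free and consistent — try it ⇒ V=6.
Step 3. [Q] adding two 6-digit numbers gives at most 6+1 digits, and here it does — Q is that final carry and must be 1, so Q=1.
Step 4. [col 1: V + G ≡ A (mod 10)] column 1 reads V+G+carry(0)=A with V=6, A=3; with digits 1,3,6 already taken and all letters distinct, the only value for G is 7. So G=7.
Step 5. [col 2: I + X ≡ Q (mod 10)] X=2 is one option consistent with column 2 (I + X ≡ Q (mod 10), carry-in 1) — take it, so X=2.
Step 6. [col 2: I + X ≡ Q (mod 10)] in column 2 we have I+X≡Q with carry-in 1; given X=2, Q=1 and digits 1,2,3,6,7 already taken and all letters distinct, that pins I to 8, so I=8.
Step 7. [col 3: G + X ≡ J (mod 10)] column 3: given G=7, X=2, carry-in 1, and digits 1,2,3,6,7,8 already taken and all letters distinct, G+X≡J (mod 10) forces J=0, so J=0.
Step 8. [col 4: A + J ≡ M (mod 10)] from column 4 (A=3, J=0, carry-in 1, digits 0,1,2,3,6,7,8 already taken and all letters distinct): M must equal 4 ⇒ M=4.
Step 9. [col 5: P + Q ≡ J (mod 10)] in column 5 we have P+Q≡J with carry-in 0; given Q=1, J=0 and digits 0,1,2,3,4,6,7,8 already taken and all letters distinct, that pins P to 9 ⇒ P=9.
Step 10. [col 6: G + O ≡ A (mod 10)] from column 6 (G=7, A=3, carry-in 1, digits 0,1,2,3,4,6,7,8,9 already taken and all letters distinct): O must equal 5 ⇒ O=5.

Answer: A=3, G=7, I=8, J=0, M=4, O=5, P=9, Q=1, V=6, X=2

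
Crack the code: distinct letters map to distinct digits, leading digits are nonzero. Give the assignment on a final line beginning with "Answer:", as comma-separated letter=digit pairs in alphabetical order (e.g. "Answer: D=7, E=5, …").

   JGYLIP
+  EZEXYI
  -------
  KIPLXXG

Step 1. [K] adding two 6-digit numbers gives at most 6+1 digits, and here it does — K is that final carry and must be 1, so K=1.
Step 2. [col 1: P + I ≡ G (mod 10)] no forcing yet in column 1 (carry-in 0); I=4 is free and consistent — try it ⇒ I=4.
Step 3. [col 1: P + I ≡ G (mod 10)] column 1 (P + I ≡ G (mod 10), carry-in 0) doesn't pin G yet; pick G=3 and continue. So G=3.
Step 4. [col 1: P + I ≡ G (mod 10)] from column 1 (I=4, G=3, carry-in 0, digits 1,3,4 already taken and all letters distinct): P must equal 9 ⇒ P=9.
Step 5. [col 2: I + Y ≡ X (mod 10)] X=7 is one option consistent with column 2 (I + Y ≡ X (mod 10), carry-in 1) — take it ⇒ X=7.
Step 6. [col 2: I + Y ≡ X (mod 10)] in column 2 we have I+Y≡X with carry-in 1; given I=4, X=7 and digits 1,3,4,7,9 already taken and all letters distinct, that pins Y to 2. So Y=2.
Step 7. [col 3: L + X ≡ X (mod 10)] from column 3 (X=7, carry-in 0, digits 1,2,3,4,7,9 already taken and all letters distinct): L must equal 0. So L=0.
Step 8. [col 4: Y + E ≡ L (mod 10)] from column 4 (Y=2, L=0, carry-in 0, digits 0,1,2,3,4,7,9 already taken and all letters distinct): E must equal 8, so E=8.
Step 9. [col 5: G + Z ≡ P (mod 10)] in column 5 we have G+Z≡P with carry-in 1; given G=3, P=9 and digits 0,1,2,3,4,7,8,9 already taken and all letters distinct, that pins Z to 5. So Z=5.
Step 10. [col 6: J + E ≡ I (mod 10)] column 6 reads J+E+carry(0)=I with E=8, I=4; with digits 0,1,2,3,4,5,7,8,9 already taken and all letters distinct, the only value for J is 6. So J=6.

Answer: E=8, G=3, I=4, J=6, K=1, L=0, P=9, X=7, Y=2, Z=5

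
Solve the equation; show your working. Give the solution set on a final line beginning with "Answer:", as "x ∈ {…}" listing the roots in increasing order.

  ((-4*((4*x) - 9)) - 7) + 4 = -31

Step 1. [((-4*((4*x) - 9)) - 7) + 4 = -31] subtract 4: x sits inside (… + 4), so sub: (-4*((4*x) - 9)) - 7 = -35.
Step 2. [(-4*((4*x) - 9)) - 7 = -35] -7 is outermost — add 7 both sides, so sub: -4*((4*x) - 9) = -28.
Step 3. [-4*((4*x) - 9) = -28] divide by the outer -4, so div: (4*x) - 9 = 7.
Step 4. [(4*x) - 9 = 7] peel the -9: add 9 from each side. So sub: 4*x = 16.
Step 5. [4*x = 16] LHS = 4·(…); ÷4 both sides. So div: x = 4.

Answer: x ∈ {4}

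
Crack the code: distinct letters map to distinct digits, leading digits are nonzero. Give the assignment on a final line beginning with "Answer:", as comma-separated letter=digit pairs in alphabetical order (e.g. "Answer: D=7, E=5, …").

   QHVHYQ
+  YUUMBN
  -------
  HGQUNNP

Step 1. [col 1: Q + N ≡ P (mod 10)] column 1 (Q + N ≡ P (mod 10), carry-in 0) doesn't pin Q yet; pick Q=9 and continue. So Q=9.
Step 2. [col 1: Q + N ≡ P (mod 10)] column 1 (Q + N ≡ P (mod 10), carry-in 0) doesn't pin P yet; pick P=3 and continue, so P=3.
Step 3. [col 1: Q + N ≡ P (mod 10)] from column 1 (Q=9, P=3, carry-in 0, digits 3,9 already taken and all letters distinct): N must equal 4 ⇒ N=4.
Step 4. [col 2: Y + B ≡ N (mod 10)] several values work for Y in column 2 (Y + B ≡ N (mod 10), carry-in 1); try Y=6 ⇒ Y=6.
Step 5. [col 2: Y + B ≡ N (mod 10)] column 2: given Y=6, N=4, carry-in 1, and digits 3,4,6,9 already taken and all letters distinct, Y+B≡N (mod 10) forces B=7, so B=7.
Step 6. [col 3: H + M ≡ N (mod 10)] column 3 (H + M ≡ N (mod 10), carry-in 1) doesn't pin H yet; pick H=1 and continue. So H=1.
Step 7. [col 3: H + M ≡ N (mod 10)] from column 3 (H=1, N=4, carry-in 1, digits 1,3,4,6,7,9 already taken and all letters distinct): M must equal 2 ⇒ M=2.
Step 8. [col 4: V + U ≡ U (mod 10)] in column 4 we have V+U≡U with carry-in 0; given nothing yet and digits 1,2,3,4,6,7,9 already taken and all letters distinct, that pins V to 0 ⇒ V=0.
Step 9. [col 4: V + U ≡ U (mod 10)] U=8 is one option consistent with column 4 (V + U ≡ U (mod 10), carry-in 0) — take it, so U=8.
Step 10. [col 6: Q + Y ≡ G (mod 10)] column 6: given Q=9, Y=6, carry-in 0, and digits 0,1,2,3,4,6,7,8,9 already taken and all letters distinct, Q+Y≡G (mod 10) forces G=5 ⇒ G=5.

Answer: B=7, G=5, H=1, M=2, N=4, P=3, Q=9, U=8, V=0, Y=6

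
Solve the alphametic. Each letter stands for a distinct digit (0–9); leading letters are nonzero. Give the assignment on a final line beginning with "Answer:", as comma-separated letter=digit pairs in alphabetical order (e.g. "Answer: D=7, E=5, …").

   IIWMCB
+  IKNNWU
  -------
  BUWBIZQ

Step 1. [col 1: B + U ≡ Q (mod 10)] B=1 is one option consistent with column 1 (B + U ≡ Q (mod 10), carry-in 0) — take it ⇒ B=1.
Step 2. [col 1: B + U ≡ Q (mod 10)] column 1 (B + U ≡ Q (mod 10), carry-in 0) doesn't pin U yet; pick U=6 and continue. So U=6.
Step 3. [col 1: B + U ≡ Q (mod 10)] column 1 reads B+U+carry(0)=Q with B=1, U=6; with digits 1,6 already taken and all letters distinct, the only value for Q is 7 ⇒ Q=7.
Step 4. [col 2: C + W ≡ Z (mod 10)] no forcing yet in column 2 (carry-in 0); Z=3 is free and consistent — try it ⇒ Z=3.
Step 5. [col 2: C + W ≡ Z (mod 10)] column 2 (C + W ≡ Z (mod 10), carry-in 0) doesn't pin W yet; pick W=9 and continue. So W=9.
Step 6. [col 2: C + W ≡ Z (mod 10)] column 2 reads C+W+carry(0)=Z with W=9, Z=3; with digits 1,3,6,7,9 already taken and all letters distinct, the only value for C is 4. So C=4.
Step 7. [col 3: M + N ≡ I (mod 10)] in column 3 we have M+N≡I with carry-in 1; given nothing yet and digits 1,3,4,6,7,9 already taken and all letters distinct, that pins I to 8, so I=8.
Step 8. [col 3: M + N ≡ I (mod 10)] no forcing yet in column 3 (carry-in 1); N=2 is free and consistent — try it ⇒ N=2.
Step 9. [col 3: M + N ≡ I (mod 10)] column 3 reads M+N+carry(1)=I with N=2, I=8; with digits 1,2,3,4,6,7,8,9 already taken and all letters distinct, the only value for M is 5 ⇒ M=5.
Step 10. [col 5: I + K ≡ W (mod 10)] from column 5 (I=8, W=9, carry-in 1, digits 1,2,3,4,5,6,7,8,9 already taken and all letters distinct): K must equal 0 ⇒ K=0.

Answer: B=1, C=4, I=8, K=0, M=5, N=2, Q=7, U=6, W=9, Z=3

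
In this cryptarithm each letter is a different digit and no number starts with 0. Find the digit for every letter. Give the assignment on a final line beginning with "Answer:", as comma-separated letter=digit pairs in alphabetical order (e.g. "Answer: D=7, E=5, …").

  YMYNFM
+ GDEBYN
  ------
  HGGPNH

Step 1. [col 1: M + N ≡ H (mod 10)] column 1 (M + N ≡ H (mod 10), carry-in 0) doesn't pin M yet; pick M=7 and continue ⇒ M=7.
Step 2. [col 1: M + N ≡ H (mod 10)] several values work for H in column 1 (M + N ≡ H (mod 10), carry-in 0); try H=6, so H=6.
Step 3. [col 1: M + N ≡ H (mod 10)] column 1: given M=7, H=6, carry-in 0, and digits 6,7 already taken and all letters distinct, M+N≡H (mod 10) forces N=9. So N=9.
Step 4. [col 2: F + Y ≡ N (mod 10)] no forcing yet in column 2 (carry-in 1); Y=3 is free and consistent — try it, so Y=3.
Step 5. [col 2: F + Y ≡ N (mod 10)] from column 2 (Y=3, N=9, carry-in 1, digits 3,6,7,9 already taken and all letters distinct): F must equal 5, so F=5.
Step 6. [col 3: N + B ≡ P (mod 10)] P=0 is one option consistent with column 3 (N + B ≡ P (mod 10), carry-in 0) — take it, so P=0.
Step 7. [col 3: N + B ≡ P (mod 10)] column 3 reads N+B+carry(0)=P with N=9, P=0; with digits 0,3,5,6,7,9 already taken and all letters distinct, the only value for B is 1, so B=1.
Step 8. [col 4: Y + E ≡ G (mod 10)] column 4 (Y + E ≡ G (mod 10), carry-in 1) doesn't pin E yet; pick E=8 and continue. So E=8.
Step 9. [col 4: Y + E ≡ G (mod 10)] column 4: given Y=3, E=8, carry-in 1, and digits 0,1,3,5,6,7,8,9 already taken and all letters distinct, Y+E≡G (mod 10) forces G=2 ⇒ G=2.
Step 10. [col 5: M + D ≡ G (mod 10)] column 5: given M=7, G=2, carry-in 1, and digits 0,1,2,3,5,6,7,8,9 already taken and all letters distinct, M+D≡G (mod 10) forces D=4. So D=4.

Answer: B=1, D=4, E=8, F=5, G=2, H=6, M=7, N=9, P=0, Y=3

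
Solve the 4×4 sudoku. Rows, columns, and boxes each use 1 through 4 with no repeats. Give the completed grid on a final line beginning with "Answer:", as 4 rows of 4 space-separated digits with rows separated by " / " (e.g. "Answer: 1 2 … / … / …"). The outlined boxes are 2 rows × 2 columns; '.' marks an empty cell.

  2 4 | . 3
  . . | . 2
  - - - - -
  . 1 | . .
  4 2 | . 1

Step 1. [r2c3∈{1,4}] in row 2, 4 fits only at r2c3. So r2c3=4.
Step 2. [r3c1∈{3}] r3c1 has the single candidate 3. So r3c1=3.
Step 3. [r2c2∈{3}] r2c2's peers cover all but 3 ⇒ r2c2=3.
Step 4. [r4c3∈{3}] r4c3's peers cover all but 3. So r4c3=3.
Step 5. [r3c4∈{4}] r3c4 has the single candidate 4, so r3c4=4.
Step 6. [r3c3∈{2}] r3c3's peers cover all but 2 ⇒ r3c3=2.
Step 7. [r1c3∈{1}] nothing but 1 survives at r1c3 ⇒ r1c3=1.
Step 8. [r2c1∈{1}] r2c1 has the single candidate 1. So r2c1=1.

Answer: 2 4 1 3 / 1 3 4 2 / 3 1 2 4 / 4 2 3 1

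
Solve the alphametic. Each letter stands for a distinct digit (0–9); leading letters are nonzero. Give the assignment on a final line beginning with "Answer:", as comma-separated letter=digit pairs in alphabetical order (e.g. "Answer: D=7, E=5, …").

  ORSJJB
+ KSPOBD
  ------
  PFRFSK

Step 1. [col 1: B + D ≡ K (mod 10)] column 1 (B + D ≡ K (mod 10), carry-in 0) doesn't pin B yet; pick B=4 and continue. So B=4.
Step 2. [col 1: B + D ≡ K (mod 10)] column 1 (B + D ≡ K (mod 10), carry-in 0) doesn't pin D yet; pick D=9 and continue, so D=9.
Step 3. [col 1: B + D ≡ K (mod 10)] from column 1 (B=4, D=9, carry-in 0, digits 4,9 already taken and all letters distinct): K must equal 3, so K=3.
Step 4. [col 2: J + B ≡ S (mod 10)] no forcing yet in column 2 (carry-in 1); S=1 is free and consistent — try it. So S=1.
Step 5. [col 2: J + B ≡ S (mod 10)] column 2 reads J+B+carry(1)=S with B=4, S=1; with digits 1,3,4,9 already taken and all letters distinct, the only value for J is 6, so J=6.
Step 6. [col 3: J + O ≡ F (mod 10)] several values work for O in column 3 (J + O ≡ F (mod 10), carry-in 1); try O=5, so O=5.
Step 7. [col 3: J + O ≡ F (mod 10)] in column 3 we have J+O≡F with carry-in 1; given J=6, O=5 and digits 1,3,4,5,6,9 already taken and all letters distinct, that pins F to 2 ⇒ F=2.
Step 8. [col 4: S + P ≡ R (mod 10)] in column 4 we have S+P≡R with carry-in 1; given S=1 and digits 1,2,3,4,5,6,9 already taken and all letters distinct, that pins R to 0 ⇒ R=0.
Step 9. [col 4: S + P ≡ R (mod 10)] column 4 reads S+P+carry(1)=R with S=1, R=0; with digits 0,1,2,3,4,5,6,9 already taken and all letters distinct, the only value for P is 8 ⇒ P=8.

Answer: B=4, D=9, F=2, J=6, K=3, O=5, P=8, R=0, S=1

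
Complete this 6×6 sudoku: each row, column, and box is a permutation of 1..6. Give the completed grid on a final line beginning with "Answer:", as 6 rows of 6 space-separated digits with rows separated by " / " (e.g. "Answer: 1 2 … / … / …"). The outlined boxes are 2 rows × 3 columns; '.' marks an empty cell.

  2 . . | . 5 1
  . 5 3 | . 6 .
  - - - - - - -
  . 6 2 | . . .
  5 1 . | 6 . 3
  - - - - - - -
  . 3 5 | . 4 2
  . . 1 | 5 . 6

Step 1. [r2c6∈{4}] r2c6 has the single candidate 4, so r2c6=4.
Step 2. [r6c1∈{4}] r6c1's peers cover all but 4, so r6c1=4.
Step 3. [r3c5∈{1}] nothing but 1 survives at r3c5, so r3c5=1.
Step 4. [r1c2∈{4}] r1c2 has the single candidate 4. So r1c2=4.
Step 5. [r3c1∈{3}] r3c1 is down to just 3 ⇒ r3c1=3.
Step 6. [r1c3∈{6}] only 6 remains possible at r1c3. So r1c3=6.
Step 7. [r2c4∈{2}] only 2 remains possible at r2c4 ⇒ r2c4=2.
Step 8. [r3c4∈{4}] r3c4 has the single candidate 4. So r3c4=4.
Step 9. [r4c5∈{2}] r4c5's peers cover all but 2. So r4c5=2.
Step 10. [r6c2∈{2}] nothing but 2 survives at r6c2. So r6c2=2.
Step 11. [r5c1∈{6}] nothing but 6 survives at r5c1 ⇒ r5c1=6.
Step 12. [r2c1∈{1}] nothing but 1 survives at r2c1 ⇒ r2c1=1.
Step 13. [r3c6∈{5}] nothing but 5 survives at r3c6. So r3c6=5.
Step 14. [r5c4∈{1}] r5c4's peers cover all but 1, so r5c4=1.
Step 15. [r4c3∈{4}] r4c3 is down to just 4 ⇒ r4c3=4.
Step 16. [r1c4∈{3}] r1c4 has the single candidate 3, so r1c4=3.
Step 17. [r6c5∈{3}] r6c5 has the single candidate 3 ⇒ r6c5=3.

Answer: 2 4 6 3 5 1 / 1 5 3 2 6 4 / 3 6 2 4 1 5 / 5 1 4 6 2 3 / 6 3 5 1 4 2 / 4 2 1 5 3 6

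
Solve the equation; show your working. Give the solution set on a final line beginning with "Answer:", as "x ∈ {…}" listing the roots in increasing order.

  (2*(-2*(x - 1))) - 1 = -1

Step 1. [(2*(-2*(x - 1))) - 1 = -1] peel the -1: add 1 from each side, so sub: 2*(-2*(x - 1)) = 0.
Step 2. [2*(-2*(x - 1)) = 0] divide by the outer 2 ⇒ div: -2*(x - 1) = 0.
Step 3. [-2*(x - 1) = 0] -2 out front; divide by -2, so div: x - 1 = 0.
Step 4. [x - 1 = 0] the outer -1 inverts by adding 1. So sub: x = 1.

Answer: x ∈ {1}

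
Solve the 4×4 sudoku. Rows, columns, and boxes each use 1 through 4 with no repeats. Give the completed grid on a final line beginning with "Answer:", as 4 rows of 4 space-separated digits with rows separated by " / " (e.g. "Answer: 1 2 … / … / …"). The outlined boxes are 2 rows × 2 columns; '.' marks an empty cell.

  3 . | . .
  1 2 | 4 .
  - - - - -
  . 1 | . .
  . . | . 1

Step 1. [r3c4∈{2,3,4}] in col 4, 4 fits only at r3c4, so r3c4=4.
Step 2. [r4c1∈{2,4}] r4c1 is the only open cell in col 1 admitting 4, so r4c1=4.
Step 3. [r4c3∈{2,3}] r4c3 is the only open cell in row 4 admitting 2. So r4c3=2.
Step 4. [r2c4∈{3}] nothing but 3 survives at r2c4. So r2c4=3.
Step 5. [r1c4∈{2}] only 2 remains possible at r1c4, so r1c4=2.
Step 6. [r3c3∈{3}] r3c3's peers cover all but 3 ⇒ r3c3=3.
Step 7. [r3c1∈{2}] r3c1 is down to just 2 ⇒ r3c1=2.
Step 8. [r4c2∈{3}] nothing but 3 survives at r4c2. So r4c2=3.
Step 9. [r1c3∈{1}] only 1 remains possible at r1c3 ⇒ r1c3=1.
Step 10. [r1c2∈{4}] r1c2 is down to just 4. So r1c2=4.

Answer: 3 4 1 2 / 1 2 4 3 / 2 1 3 4 / 4 3 2 1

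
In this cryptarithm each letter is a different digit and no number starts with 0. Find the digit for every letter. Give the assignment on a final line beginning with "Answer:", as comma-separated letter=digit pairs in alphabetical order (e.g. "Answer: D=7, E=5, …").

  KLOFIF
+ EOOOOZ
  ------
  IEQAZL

Step 1. [col 1: F + Z ≡ L (mod 10)] column 1 (F + Z ≡ L (mod 10), carry-in 0) doesn't pin L yet; pick L=7 and continue, so L=7.
Step 2. [col 1: F + Z ≡ L (mod 10)] several values work for F in column 1 (F + Z ≡ L (mod 10), carry-in 0); try F=5. So F=5.
Step 3. [col 1: F + Z ≡ L (mod 10)] in column 1 we have F+Z≡L with carry-in 0; given F=5, L=7 and digits 5,7 already taken and all letters distinct, that pins Z to 2, so Z=2.
Step 4. [col 2: I + O ≡ Z (mod 10)] several values work for I in column 2 (I + O ≡ Z (mod 10), carry-in 0); try I=8, so I=8.
Step 5. [col 2: I + O ≡ Z (mod 10)] column 2 reads I+O+carry(0)=Z with I=8, Z=2; with digits 2,5,7,8 already taken and all letters distinct, the only value for O is 4, so O=4.
Step 6. [col 3: F + O ≡ A (mod 10)] from column 3 (F=5, O=4, carry-in 1, digits 2,4,5,7,8 already taken and all letters distinct): A must equal 0. So A=0.
Step 7. [col 4: O + O ≡ Q (mod 10)] from column 4 (O=4, carry-in 1, digits 0,2,4,5,7,8 already taken and all letters distinct): Q must equal 9. So Q=9.
Step 8. [col 5: L + O ≡ E (mod 10)] column 5: given L=7, O=4, carry-in 0, and digits 0,2,4,5,7,8,9 already taken and all letters distinct, L+O≡E (mod 10) forces E=1. So E=1.
Step 9. [col 6: K + E ≡ I (mod 10)] from column 6 (E=1, I=8, carry-in 1, digits 0,1,2,4,5,7,8,9 already taken and all letters distinct): K must equal 6. So K=6.

Answer: A=0, E=1, F=5, I=8, K=6, L=7, O=4, Q=9, Z=2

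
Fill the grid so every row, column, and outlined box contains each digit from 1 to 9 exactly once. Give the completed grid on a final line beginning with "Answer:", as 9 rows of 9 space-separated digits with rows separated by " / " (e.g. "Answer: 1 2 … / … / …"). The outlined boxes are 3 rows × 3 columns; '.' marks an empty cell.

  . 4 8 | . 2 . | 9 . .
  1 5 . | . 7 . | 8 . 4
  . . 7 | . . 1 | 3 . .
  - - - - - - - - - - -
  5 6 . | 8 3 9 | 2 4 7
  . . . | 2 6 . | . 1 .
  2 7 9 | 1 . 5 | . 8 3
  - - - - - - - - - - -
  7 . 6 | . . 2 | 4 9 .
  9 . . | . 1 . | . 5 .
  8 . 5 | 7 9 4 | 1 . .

Step 1. [r3c1∈{6}] r3c1 has the single candidate 6. So r3c1=6.
Step 2. [r1c1∈{3}] r1c1 has the single candidate 3 ⇒ r1c1=3.
Step 3. [r1c6∈{6}] nothing but 6 survives at r1c6. So r1c6=6.
Step 4. [r3c8∈{2}] r3c8 is down to just 2, so r3c8=2.
Step 5. [r1c4∈{5}] only 5 remains possible at r1c4. So r1c4=5.
Step 6. [r7c4∈{3}] r7c4 is down to just 3 ⇒ r7c4=3.
Step 7. [r8c3∈{2,3,4}] row 8 places 4 nowhere but r8c3 ⇒ r8c3=4.
Step 8. [r8c2∈{2,3}] r8c2 is the only open cell in row 8 admitting 3, so r8c2=3.
Step 9. [r8c9∈{2,6,8}] across row 8, 2 lands solely at r8c9, so r8c9=2.
Step 10. [r9c9∈{6}] nothing but 6 survives at r9c9 ⇒ r9c9=6.
Step 11. [r3c4∈{4,9}] in col 4, 4 fits only at r3c4. So r3c4=4.
Step 12. [r5c7∈{5}] r5c7's peers cover all but 5 ⇒ r5c7=5.
Step 13. [r7c9∈{8}] only 8 remains possible at r7c9. So r7c9=8.
Step 14. [r2c4∈{9}] r2c4 has the single candidate 9 ⇒ r2c4=9.
Step 15. [r6c7∈{6}] r6c7 has the single candidate 6 ⇒ r6c7=6.
Step 16. [r3c9∈{5}] r3c9 is down to just 5, so r3c9=5.
Step 17. [r4c3∈{1}] nothing but 1 survives at r4c3, so r4c3=1.
Step 18. [r2c6∈{3}] only 3 remains possible at r2c6, so r2c6=3.
Step 19. [r3c5∈{8}] r3c5's peers cover all but 8, so r3c5=8.
Step 20. [r8c7∈{7}] r8c7 has the single candidate 7, so r8c7=7.
Step 21. [r3c2∈{9}] r3c2 is down to just 9 ⇒ r3c2=9.
Step 22. [r2c3∈{2}] r2c3's peers cover all but 2 ⇒ r2c3=2.
Step 23. [r9c8∈{3}] only 3 remains possible at r9c8 ⇒ r9c8=3.
Step 24. [r7c5∈{5}] only 5 remains possible at r7c5, so r7c5=5.
Step 25. [r1c9∈{1}] only 1 remains possible at r1c9, so r1c9=1.
Step 26. [r5c1∈{4}] r5c1's peers cover all but 4, so r5c1=4.
Step 27. [r6c5∈{4}] only 4 remains possible at r6c5. So r6c5=4.
Step 28. [r5c9∈{9}] r5c9 has the single candidate 9, so r5c9=9.
Step 29. [r5c3∈{3}] r5c3's peers cover all but 3. So r5c3=3.
Step 30. [r8c4∈{6}] r8c4's peers cover all but 6, so r8c4=6.
Step 31. [r9c2∈{2}] r9c2's peers cover all but 2 ⇒ r9c2=2.
Step 32. [r8c6∈{8}] r8c6 is down to just 8, so r8c6=8.
Step 33. [r1c8∈{7}] only 7 remains possible at r1c8, so r1c8=7.
Step 34. [r7c2∈{1}] r7c2 has the single candidate 1. So r7c2=1.
Step 35. [r5c6∈{7}] r5c6 has the single candidate 7 ⇒ r5c6=7.
Step 36. [r5c2∈{8}] r5c2 is down to just 8. So r5c2=8.
Step 37. [r2c8∈{6}] only 6 remains possible at r2c8 ⇒ r2c8=6.

Answer: 3 4 8 5 2 6 9 7 1 / 1 5 2 9 7 3 8 6 4 / 6 9 7 4 8 1 3 2 5 / 5 6 1 8 3 9 2 4 7 / 4 8 3 2 6 7 5 1 9 / 2 7 9 1 4 5 6 8 3 / 7 1 6 3 5 2 4 9 8 / 9 3 4 6 1 8 7 5 2 / 8 2 5 7 9 4 1 3 6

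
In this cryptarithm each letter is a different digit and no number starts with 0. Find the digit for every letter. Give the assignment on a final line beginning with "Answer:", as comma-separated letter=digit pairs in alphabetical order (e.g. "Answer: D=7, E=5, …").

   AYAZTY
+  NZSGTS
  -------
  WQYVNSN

Step 1. [W] adding two 6-digit numbers gives at most 6+1 digits, and here it does — W is that final carry and must be 1, so W=1.
Step 2. [col 1: Y + S ≡ N (mod 10)] no forcing yet in column 1 (carry-in 0); S=7 is free and consistent — try it. So S=7.
Step 3. [col 1: Y + S ≡ N (mod 10)] several values work for Y in column 1 (Y + S ≡ N (mod 10), carry-in 0); try Y=8, so Y=8.
Step 4. [col 1: Y + S ≡ N (mod 10)] from column 1 (Y=8, S=7, carry-in 0, digits 1,7,8 already taken and all letters distinct): N must equal 5 ⇒ N=5.
Step 5. [col 2: T + T ≡ S (mod 10)] from column 2 (S=7, carry-in 1, digits 1,5,7,8 already taken and all letters distinct): T must equal 3, so T=3.
Step 6. [col 3: Z + G ≡ N (mod 10)] Z=9 is one option consistent with column 3 (Z + G ≡ N (mod 10), carry-in 0) — take it, so Z=9.
Step 7. [col 3: Z + G ≡ N (mod 10)] from column 3 (Z=9, N=5, carry-in 0, digits 1,3,5,7,8,9 already taken and all letters distinct): G must equal 6, so G=6.
Step 8. [col 4: A + S ≡ V (mod 10)] no forcing yet in column 4 (carry-in 1); V=2 is free and consistent — try it, so V=2.
Step 9. [col 4: A + S ≡ V (mod 10)] in column 4 we have A+S≡V with carry-in 1; given S=7, V=2 and digits 1,2,3,5,6,7,8,9 already taken and all letters distinct, that pins A to 4. So A=4.
Step 10. [col 6: A + N ≡ Q (mod 10)] column 6 reads A+N+carry(1)=Q with A=4, N=5; with digits 1,2,3,4,5,6,7,8,9 already taken and all letters distinct, the only value for Q is 0. So Q=0.

Answer: A=4, G=6, N=5, Q=0, S=7, T=3, V=2, W=1, Y=8, Z=9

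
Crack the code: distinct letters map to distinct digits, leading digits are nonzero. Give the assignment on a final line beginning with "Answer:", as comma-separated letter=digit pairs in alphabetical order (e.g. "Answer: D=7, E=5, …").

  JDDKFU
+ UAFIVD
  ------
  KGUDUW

Step 1. [col 1: U + D ≡ W (mod 10)] several values work for U in column 1 (U + D ≡ W (mod 10), carry-in 0); try U=6. So U=6.
Step 2. [col 1: U + D ≡ W (mod 10)] W=9 is one option consistent with column 1 (U + D ≡ W (mod 10), carry-in 0) — take it, so W=9.
Step 3. [col 1: U + D ≡ W (mod 10)] column 1 reads U+D+carry(0)=W with U=6, W=9; with digits 6,9 already taken and all letters distinct, the only value for D is 3. So D=3.
Step 4. [col 2: F + V ≡ U (mod 10)] column 2 (F + V ≡ U (mod 10), carry-in 0) doesn't pin V yet; pick V=4 and continue, so V=4.
Step 5. [col 2: F + V ≡ U (mod 10)] column 2 reads F+V+carry(0)=U with V=4, U=6; with digits 3,4,6,9 already taken and all letters distinct, the only value for F is 2. So F=2.
Step 6. [col 3: K + I ≡ D (mod 10)] I=5 is one option consistent with column 3 (K + I ≡ D (mod 10), carry-in 0) — take it. So I=5.
Step 7. [col 3: K + I ≡ D (mod 10)] column 3 reads K+I+carry(0)=D with I=5, D=3; with digits 2,3,4,5,6,9 already taken and all letters distinct, the only value for K is 8 ⇒ K=8.
Step 8. [col 5: D + A ≡ G (mod 10)] in column 5 we have D+A≡G with carry-in 0; given D=3 and digits 2,3,4,5,6,8,9 already taken and all letters distinct, that pins A to 7, so A=7.
Step 9. [col 5: D + A ≡ G (mod 10)] column 5: given D=3, A=7, carry-in 0, and digits 2,3,4,5,6,7,8,9 already taken and all letters distinct, D+A≡G (mod 10) forces G=0. So G=0.
Step 10. [col 6: J + U ≡ K (mod 10)] column 6 reads J+U+carry(1)=K with U=6, K=8; with digits 0,2,3,4,5,6,7,8,9 already taken and all letters distinct, the only value for J is 1. So J=1.

Answer: A=7, D=3, F=2, G=0, I=5, J=1, K=8, U=6, V=4, W=9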